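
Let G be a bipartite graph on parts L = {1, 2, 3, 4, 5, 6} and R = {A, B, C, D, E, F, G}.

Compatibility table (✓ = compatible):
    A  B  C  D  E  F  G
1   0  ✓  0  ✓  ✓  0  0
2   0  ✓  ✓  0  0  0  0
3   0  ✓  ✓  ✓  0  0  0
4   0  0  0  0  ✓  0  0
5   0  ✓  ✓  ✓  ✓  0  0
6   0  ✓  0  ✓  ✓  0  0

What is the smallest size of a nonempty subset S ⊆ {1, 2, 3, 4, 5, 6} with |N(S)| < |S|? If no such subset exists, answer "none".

5

Take S = {1, 2, 3, 4, 5}. Its neighbourhood is {B, C, D, E}, so |N(S)| = 4 < |S| = 5.
Every subset of size less than 5 has at least as many neighbours as members, so 5 is the minimum.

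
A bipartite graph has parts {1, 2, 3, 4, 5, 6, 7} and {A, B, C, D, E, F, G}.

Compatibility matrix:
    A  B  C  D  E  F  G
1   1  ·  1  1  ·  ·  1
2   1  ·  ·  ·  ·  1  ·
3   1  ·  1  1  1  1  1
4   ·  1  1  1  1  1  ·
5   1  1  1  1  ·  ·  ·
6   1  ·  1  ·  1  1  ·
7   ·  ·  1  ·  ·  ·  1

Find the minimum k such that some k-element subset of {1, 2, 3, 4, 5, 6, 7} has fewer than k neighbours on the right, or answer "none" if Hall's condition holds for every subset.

A matching saturating every left vertex exists, for instance 1→D, 2→A, 3→G, 4→E, 5→B, 6→F, 7→C.
By Hall's marriage theorem, this means |N(S)| ≥ |S| for every subset S, so no violating subset exists.

none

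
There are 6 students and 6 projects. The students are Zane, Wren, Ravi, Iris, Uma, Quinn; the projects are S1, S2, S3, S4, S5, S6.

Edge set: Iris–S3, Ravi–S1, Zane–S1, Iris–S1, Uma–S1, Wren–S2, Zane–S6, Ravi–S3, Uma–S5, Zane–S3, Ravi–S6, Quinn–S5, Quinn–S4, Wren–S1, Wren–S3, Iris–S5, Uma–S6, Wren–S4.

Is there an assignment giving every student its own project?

Yes

One maximum matching: Zane→S3, Wren→S2, Ravi→S1, Iris→S5, Uma→S6, Quinn→S4.
All 6 students are covered.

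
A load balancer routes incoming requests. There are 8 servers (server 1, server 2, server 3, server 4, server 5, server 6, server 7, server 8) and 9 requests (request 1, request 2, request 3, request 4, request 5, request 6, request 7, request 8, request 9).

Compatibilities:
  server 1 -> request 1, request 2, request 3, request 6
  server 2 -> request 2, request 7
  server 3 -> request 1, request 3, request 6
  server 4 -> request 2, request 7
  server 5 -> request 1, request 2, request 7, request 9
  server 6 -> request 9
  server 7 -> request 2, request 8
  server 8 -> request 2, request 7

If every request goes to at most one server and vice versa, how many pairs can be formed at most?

7

For example, pair server 1-request 3, server 2-request 2, server 3-request 6, server 4-request 7, server 5-request 1, server 6-request 9, server 7-request 8.
The set {server 2, server 4, server 8} has only 2 neighbours ({request 2, request 7}), so by Hall's theorem at most 7 of the 8 servers can be matched.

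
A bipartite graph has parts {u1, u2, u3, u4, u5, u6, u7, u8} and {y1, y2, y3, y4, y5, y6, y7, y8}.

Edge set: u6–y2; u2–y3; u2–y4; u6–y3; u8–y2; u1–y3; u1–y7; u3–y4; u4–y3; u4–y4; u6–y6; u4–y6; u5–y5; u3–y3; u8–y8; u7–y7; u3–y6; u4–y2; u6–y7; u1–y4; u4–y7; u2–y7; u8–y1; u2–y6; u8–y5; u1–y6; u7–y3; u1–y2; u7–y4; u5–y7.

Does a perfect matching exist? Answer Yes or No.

The set {u1, u2, u3, u4, u6, u7} has only 5 neighbours ({y2, y3, y4, y6, y7}), so by Hall's theorem at most 7 of the 8 left vertices can be matched.
Hence no matching covers every left vertex.

No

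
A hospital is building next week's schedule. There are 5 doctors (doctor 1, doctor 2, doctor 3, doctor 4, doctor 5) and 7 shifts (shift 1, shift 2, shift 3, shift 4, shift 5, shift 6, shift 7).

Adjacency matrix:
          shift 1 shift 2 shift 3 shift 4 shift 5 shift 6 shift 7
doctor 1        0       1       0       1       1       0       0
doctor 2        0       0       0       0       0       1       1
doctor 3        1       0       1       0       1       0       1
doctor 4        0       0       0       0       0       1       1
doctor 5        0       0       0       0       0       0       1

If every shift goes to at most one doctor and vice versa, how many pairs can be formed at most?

One maximum matching: doctor 1-shift 4, doctor 2-shift 7, doctor 3-shift 5, doctor 4-shift 6.
The set {doctor 2, doctor 4, doctor 5} has only 2 neighbours ({shift 6, shift 7}), so by Hall's theorem at most 4 of the 5 doctors can be matched.

4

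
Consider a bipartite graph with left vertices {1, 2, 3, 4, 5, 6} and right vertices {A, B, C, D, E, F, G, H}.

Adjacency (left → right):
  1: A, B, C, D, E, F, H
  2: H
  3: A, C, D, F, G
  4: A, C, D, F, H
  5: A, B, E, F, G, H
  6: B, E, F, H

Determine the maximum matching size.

For example, pair 1→E, 2→H, 3→A, 4→F, 5→G, 6→B.
This saturates every left vertex, so 6 is the maximum.

6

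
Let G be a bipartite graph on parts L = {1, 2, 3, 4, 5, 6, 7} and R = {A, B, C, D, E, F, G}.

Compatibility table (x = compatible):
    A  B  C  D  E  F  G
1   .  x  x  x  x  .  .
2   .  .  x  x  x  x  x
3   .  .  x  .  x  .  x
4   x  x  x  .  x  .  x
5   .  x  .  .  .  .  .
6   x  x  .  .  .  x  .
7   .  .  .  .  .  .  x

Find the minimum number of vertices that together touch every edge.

{1, 2, 3, 4, 5, 6, 7} is a vertex cover of size 7: every edge has an endpoint in this set.
No smaller cover exists because 1–D, 2–E, 3–C, 4–A, 5–B, 6–F, 7–G is a matching of size 7, and a cover must include an endpoint of each of these disjoint edges (König's theorem).

7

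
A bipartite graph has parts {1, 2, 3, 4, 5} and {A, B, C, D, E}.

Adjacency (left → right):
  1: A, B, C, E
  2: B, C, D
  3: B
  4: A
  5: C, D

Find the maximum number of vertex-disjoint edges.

5

One maximum matching: 1-E, 2-D, 3-B, 4-A, 5-C.
All 5 left vertices are matched, so no larger matching exists.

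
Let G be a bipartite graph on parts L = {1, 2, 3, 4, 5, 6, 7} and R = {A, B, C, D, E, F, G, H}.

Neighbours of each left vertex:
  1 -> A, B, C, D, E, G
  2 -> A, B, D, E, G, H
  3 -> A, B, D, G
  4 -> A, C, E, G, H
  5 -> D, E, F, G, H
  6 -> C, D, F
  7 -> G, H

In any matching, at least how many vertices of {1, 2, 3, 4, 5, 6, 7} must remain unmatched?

One maximum matching: 1–B, 2–A, 3–D, 4–H, 5–E, 6–F, 7–G.
This saturates every left vertex, so 7 is the maximum.
That matches 7 of the 7, leaving 0 unmatched; no matching can do better.

0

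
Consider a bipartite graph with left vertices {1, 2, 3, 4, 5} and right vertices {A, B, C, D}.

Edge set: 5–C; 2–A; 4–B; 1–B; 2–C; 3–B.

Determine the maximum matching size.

One maximum matching: 1–B, 2–A, 5–C.
The set {1, 3, 4} has only 1 neighbour ({B}), so by Hall's theorem at most 3 of the 5 left vertices can be matched.

3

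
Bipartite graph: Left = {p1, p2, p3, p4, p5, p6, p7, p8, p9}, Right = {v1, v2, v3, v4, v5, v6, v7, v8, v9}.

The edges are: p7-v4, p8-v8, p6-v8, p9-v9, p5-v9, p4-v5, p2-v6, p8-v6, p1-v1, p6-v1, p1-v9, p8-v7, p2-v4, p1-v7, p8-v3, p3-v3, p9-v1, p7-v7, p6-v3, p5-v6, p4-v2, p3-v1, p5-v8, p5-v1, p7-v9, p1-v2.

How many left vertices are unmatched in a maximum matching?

0

For example, pair p1–v2, p2–v4, p3–v3, p4–v5, p5–v6, p6–v8, p7–v9, p8–v7, p9–v1.
This saturates every left vertex, so 9 is the maximum.
That matches 9 of the 9, leaving 0 unmatched; no matching can do better.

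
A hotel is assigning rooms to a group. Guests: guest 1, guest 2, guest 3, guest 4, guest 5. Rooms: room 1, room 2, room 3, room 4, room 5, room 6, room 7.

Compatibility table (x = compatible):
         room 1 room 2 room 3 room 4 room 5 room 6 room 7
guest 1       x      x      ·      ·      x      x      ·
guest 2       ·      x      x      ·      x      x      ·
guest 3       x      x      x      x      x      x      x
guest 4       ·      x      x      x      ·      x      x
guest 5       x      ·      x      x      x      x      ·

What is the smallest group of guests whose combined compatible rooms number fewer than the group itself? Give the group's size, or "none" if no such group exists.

none

A matching saturating every guest exists, for instance guest 1→room 6, guest 2→room 3, guest 3→room 5, guest 4→room 2, guest 5→room 4.
By Hall's marriage theorem, this means |N(S)| ≥ |S| for every subset S, so no violating subset exists.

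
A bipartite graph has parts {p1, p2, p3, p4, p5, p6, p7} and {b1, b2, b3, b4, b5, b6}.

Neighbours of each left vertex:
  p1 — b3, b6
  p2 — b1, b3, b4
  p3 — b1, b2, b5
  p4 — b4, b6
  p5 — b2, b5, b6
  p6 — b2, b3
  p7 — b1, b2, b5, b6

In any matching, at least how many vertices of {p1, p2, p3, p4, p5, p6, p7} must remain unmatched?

A valid assignment of size 6: p1–b6, p2–b1, p3–b2, p4–b4, p5–b5, p6–b3.
The set {p1, p2, p3, p4, p5, p6, p7} has only 6 neighbours ({b1, b2, b3, b4, b5, b6}), so by Hall's theorem at most 6 of the 7 left vertices can be matched.
That matches 6 of the 7, leaving 1 unmatched; no matching can do better.

1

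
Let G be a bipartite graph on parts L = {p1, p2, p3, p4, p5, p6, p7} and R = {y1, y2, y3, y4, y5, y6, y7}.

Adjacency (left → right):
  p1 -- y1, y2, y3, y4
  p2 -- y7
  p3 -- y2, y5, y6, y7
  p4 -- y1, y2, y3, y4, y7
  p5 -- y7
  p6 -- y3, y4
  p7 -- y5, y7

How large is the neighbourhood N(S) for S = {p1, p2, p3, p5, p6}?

The union of neighbours of {p1, p2, p3, p5, p6} is {y1, y2, y3, y4, y5, y6, y7}, which has 7 elements.
Since |N(S)| = 7 ≥ |S| = 5, Hall's condition holds for this subset.

7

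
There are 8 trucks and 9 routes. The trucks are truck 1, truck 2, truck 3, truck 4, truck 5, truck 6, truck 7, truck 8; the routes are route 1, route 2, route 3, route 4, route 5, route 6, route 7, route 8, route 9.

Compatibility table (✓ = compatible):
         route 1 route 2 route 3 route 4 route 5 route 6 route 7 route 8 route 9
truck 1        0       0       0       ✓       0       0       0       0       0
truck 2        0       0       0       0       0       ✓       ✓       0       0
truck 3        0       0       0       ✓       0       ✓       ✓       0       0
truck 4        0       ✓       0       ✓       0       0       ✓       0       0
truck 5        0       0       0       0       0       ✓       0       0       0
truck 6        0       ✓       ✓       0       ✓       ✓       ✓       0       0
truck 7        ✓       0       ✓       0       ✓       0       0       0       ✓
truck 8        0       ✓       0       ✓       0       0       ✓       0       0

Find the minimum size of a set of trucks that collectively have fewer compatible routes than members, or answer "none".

4

Take S = {truck 1, truck 2, truck 3, truck 5}. Its neighbourhood is {route 4, route 6, route 7}, so |N(S)| = 3 < |S| = 4.
Every subset of size less than 4 has at least as many neighbours as members, so 4 is the minimum.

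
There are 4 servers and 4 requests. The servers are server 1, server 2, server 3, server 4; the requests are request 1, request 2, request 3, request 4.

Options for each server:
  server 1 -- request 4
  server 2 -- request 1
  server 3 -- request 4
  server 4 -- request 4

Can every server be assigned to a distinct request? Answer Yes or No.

No

The set {server 1, server 3, server 4} has only 1 neighbour ({request 4}), so by Hall's theorem at most 2 of the 4 servers can be matched.
Hence no matching covers every server.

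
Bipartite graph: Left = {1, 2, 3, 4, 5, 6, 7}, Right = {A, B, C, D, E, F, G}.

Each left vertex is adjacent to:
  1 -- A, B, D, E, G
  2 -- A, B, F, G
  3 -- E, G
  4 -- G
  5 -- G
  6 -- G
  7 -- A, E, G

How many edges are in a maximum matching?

A valid assignment of size 5: 1–B, 2–F, 3–E, 4–G, 7–A.
The set {4, 5, 6} has only 1 neighbour ({G}), so by Hall's theorem at most 5 of the 7 left vertices can be matched.

5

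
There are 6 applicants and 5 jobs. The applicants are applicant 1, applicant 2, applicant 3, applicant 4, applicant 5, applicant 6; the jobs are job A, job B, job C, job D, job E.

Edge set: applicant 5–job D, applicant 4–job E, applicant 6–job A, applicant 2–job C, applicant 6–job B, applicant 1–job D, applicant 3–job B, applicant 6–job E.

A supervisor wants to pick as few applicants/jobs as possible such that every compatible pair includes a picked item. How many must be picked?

5

A maximum matching has 5 edges (e.g. applicant 1–job D, applicant 2–job C, applicant 3–job B, applicant 4–job E, applicant 6–job A).
By König's theorem the minimum vertex cover has the same size. One such cover is {applicant 2, applicant 3, applicant 4, applicant 6, job D}.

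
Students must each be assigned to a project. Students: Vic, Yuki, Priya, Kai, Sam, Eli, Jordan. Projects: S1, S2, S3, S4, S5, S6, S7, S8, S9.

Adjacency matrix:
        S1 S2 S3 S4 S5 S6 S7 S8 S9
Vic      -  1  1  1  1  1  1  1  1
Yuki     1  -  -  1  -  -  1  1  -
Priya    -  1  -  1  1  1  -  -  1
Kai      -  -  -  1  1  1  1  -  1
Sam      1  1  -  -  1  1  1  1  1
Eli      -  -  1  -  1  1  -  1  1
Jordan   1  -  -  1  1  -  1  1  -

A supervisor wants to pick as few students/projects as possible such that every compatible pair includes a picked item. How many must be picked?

7

{Vic, Yuki, Priya, Kai, Sam, Eli, Jordan} is a vertex cover of size 7: every edge has an endpoint in this set.
No smaller cover exists because Vic–S2, Yuki–S1, Priya–S4, Kai–S6, Sam–S9, Eli–S3, Jordan–S7 is a matching of size 7, and a cover must include an endpoint of each of these disjoint edges (König's theorem).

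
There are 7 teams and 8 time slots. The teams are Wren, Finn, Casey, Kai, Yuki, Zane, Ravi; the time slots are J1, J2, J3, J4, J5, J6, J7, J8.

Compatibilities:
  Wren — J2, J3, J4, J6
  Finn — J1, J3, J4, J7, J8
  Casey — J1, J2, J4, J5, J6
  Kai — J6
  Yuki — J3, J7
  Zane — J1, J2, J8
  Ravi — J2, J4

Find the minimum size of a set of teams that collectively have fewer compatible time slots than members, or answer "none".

none

A matching saturating every team exists, for instance Wren→J3, Finn→J1, Casey→J5, Kai→J6, Yuki→J7, Zane→J8, Ravi→J2.
By Hall's marriage theorem, this means |N(S)| ≥ |S| for every subset S, so no violating subset exists.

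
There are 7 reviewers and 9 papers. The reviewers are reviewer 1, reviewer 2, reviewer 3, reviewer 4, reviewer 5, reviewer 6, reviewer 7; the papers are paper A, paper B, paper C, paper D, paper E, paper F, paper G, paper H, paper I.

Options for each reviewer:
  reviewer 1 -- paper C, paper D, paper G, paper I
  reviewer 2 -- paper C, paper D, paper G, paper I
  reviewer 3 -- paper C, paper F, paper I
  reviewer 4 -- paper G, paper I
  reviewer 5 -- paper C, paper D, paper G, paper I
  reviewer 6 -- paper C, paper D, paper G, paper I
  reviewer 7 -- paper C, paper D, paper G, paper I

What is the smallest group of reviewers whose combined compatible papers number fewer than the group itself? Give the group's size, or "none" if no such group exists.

5

Take S = {reviewer 1, reviewer 2, reviewer 4, reviewer 5, reviewer 6}. Its neighbourhood is {paper C, paper D, paper G, paper I}, so |N(S)| = 4 < |S| = 5.
Every subset of size less than 5 has at least as many neighbours as members, so 5 is the minimum.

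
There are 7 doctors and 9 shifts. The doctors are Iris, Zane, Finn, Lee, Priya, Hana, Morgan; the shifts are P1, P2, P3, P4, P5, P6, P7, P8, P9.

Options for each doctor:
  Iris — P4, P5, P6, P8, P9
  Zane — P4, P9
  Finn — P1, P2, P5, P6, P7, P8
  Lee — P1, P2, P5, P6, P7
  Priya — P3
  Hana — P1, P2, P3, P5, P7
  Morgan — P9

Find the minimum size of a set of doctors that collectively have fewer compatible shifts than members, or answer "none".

A matching saturating every doctor exists, for instance Iris→P8, Zane→P4, Finn→P7, Lee→P2, Priya→P3, Hana→P1, Morgan→P9.
By Hall's marriage theorem, this means |N(S)| ≥ |S| for every subset S, so no violating subset exists.

none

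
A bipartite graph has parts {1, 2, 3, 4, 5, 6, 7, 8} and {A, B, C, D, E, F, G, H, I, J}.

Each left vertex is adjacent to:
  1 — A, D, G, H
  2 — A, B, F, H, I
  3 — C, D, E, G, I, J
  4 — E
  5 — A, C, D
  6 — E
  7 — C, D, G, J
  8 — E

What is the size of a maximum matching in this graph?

One maximum matching: 1→D, 2→A, 3→G, 4→E, 5→C, 7→J.
The set {4, 6, 8} has only 1 neighbour ({E}), so by Hall's theorem at most 6 of the 8 left vertices can be matched.

6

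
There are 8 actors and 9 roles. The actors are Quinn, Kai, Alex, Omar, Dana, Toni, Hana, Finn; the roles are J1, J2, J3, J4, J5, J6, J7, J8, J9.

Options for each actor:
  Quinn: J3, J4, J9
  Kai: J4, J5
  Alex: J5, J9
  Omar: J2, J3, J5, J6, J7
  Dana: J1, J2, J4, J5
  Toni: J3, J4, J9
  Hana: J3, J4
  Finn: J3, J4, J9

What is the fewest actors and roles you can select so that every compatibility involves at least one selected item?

The 6 edges Quinn–J3, Kai–J4, Alex–J5, Omar–J6, Dana–J1, Toni–J9 form a matching, so any vertex cover needs at least 6 vertices (one per matched edge).
Conversely {Omar, Dana, J3, J4, J5, J9} meets every edge and has exactly 6 vertices, so 6 is optimal.

6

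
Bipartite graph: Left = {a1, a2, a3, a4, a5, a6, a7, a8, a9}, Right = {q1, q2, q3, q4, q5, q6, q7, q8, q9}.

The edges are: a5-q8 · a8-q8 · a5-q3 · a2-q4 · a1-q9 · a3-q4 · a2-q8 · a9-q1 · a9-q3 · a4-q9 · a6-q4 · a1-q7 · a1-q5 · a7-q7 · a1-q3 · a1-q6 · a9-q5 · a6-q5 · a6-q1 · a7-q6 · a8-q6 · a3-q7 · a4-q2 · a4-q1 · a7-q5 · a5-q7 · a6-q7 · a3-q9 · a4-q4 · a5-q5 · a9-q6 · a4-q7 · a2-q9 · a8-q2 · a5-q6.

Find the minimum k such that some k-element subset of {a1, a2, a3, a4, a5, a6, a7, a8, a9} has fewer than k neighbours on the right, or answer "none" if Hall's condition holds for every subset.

A matching saturating every left vertex exists, for instance a1→q9, a2→q8, a3→q7, a4→q1, a5→q3, a6→q4, a7→q5, a8→q2, a9→q6.
By Hall's marriage theorem, this means |N(S)| ≥ |S| for every subset S, so no violating subset exists.

none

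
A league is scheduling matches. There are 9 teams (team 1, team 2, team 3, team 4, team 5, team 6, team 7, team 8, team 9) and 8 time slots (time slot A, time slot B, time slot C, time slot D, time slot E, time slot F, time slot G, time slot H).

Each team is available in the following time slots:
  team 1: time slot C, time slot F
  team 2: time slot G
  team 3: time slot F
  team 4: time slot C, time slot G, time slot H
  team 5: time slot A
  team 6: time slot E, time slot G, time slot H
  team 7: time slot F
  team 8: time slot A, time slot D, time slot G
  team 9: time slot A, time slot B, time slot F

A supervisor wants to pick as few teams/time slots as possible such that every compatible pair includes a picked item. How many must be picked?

{team 1, team 2, team 4, team 5, team 6, team 8, team 9, time slot F} is a vertex cover of size 8: every edge has an endpoint in this set.
No smaller cover exists because team 1–time slot C, team 2–time slot G, team 3–time slot F, team 4–time slot H, team 5–time slot A, team 6–time slot E, team 8–time slot D, team 9–time slot B is a matching of size 8, and a cover must include an endpoint of each of these disjoint edges (König's theorem).

8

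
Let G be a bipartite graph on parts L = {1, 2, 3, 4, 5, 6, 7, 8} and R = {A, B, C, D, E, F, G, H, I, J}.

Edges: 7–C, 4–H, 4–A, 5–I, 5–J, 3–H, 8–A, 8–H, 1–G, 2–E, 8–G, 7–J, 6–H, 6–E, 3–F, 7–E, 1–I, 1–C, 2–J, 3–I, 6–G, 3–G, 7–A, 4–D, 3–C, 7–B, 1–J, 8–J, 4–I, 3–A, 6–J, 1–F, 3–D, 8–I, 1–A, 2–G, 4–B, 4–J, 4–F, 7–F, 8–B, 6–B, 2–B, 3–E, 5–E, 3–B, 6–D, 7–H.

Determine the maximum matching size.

8

One maximum matching: 1-F, 2-B, 3-G, 4-H, 5-I, 6-E, 7-A, 8-J.
This saturates every left vertex, so 8 is the maximum.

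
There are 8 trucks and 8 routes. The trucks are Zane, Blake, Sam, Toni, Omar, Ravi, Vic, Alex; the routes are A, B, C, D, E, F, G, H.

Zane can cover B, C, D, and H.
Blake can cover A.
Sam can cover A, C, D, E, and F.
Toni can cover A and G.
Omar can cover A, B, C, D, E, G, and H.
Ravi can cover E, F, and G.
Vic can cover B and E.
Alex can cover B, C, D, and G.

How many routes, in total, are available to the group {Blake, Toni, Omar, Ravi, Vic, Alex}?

The union of neighbours of {Blake, Toni, Omar, Ravi, Vic, Alex} is {A, B, C, D, E, F, G, H}, which has 8 elements.
Since |N(S)| = 8 ≥ |S| = 6, Hall's condition holds for this subset.

8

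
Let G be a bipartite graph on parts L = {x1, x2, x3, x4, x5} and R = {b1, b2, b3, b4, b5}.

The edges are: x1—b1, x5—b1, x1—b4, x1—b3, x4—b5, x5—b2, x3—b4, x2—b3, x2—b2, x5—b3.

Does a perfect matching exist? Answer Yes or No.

For example, pair x1–b1, x2–b2, x3–b4, x4–b5, x5–b3.
All 5 left vertices are covered.

Yes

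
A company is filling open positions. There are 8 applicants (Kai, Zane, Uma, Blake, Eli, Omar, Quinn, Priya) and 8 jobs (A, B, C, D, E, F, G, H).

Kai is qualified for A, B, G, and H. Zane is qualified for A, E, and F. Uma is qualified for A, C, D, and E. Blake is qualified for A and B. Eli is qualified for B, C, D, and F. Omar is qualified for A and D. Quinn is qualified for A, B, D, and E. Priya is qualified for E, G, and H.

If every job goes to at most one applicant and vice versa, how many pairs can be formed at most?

8

A valid assignment of size 8: Kai-H, Zane-E, Uma-C, Blake-A, Eli-F, Omar-D, Quinn-B, Priya-G.
All 8 applicants are matched, so no larger matching exists.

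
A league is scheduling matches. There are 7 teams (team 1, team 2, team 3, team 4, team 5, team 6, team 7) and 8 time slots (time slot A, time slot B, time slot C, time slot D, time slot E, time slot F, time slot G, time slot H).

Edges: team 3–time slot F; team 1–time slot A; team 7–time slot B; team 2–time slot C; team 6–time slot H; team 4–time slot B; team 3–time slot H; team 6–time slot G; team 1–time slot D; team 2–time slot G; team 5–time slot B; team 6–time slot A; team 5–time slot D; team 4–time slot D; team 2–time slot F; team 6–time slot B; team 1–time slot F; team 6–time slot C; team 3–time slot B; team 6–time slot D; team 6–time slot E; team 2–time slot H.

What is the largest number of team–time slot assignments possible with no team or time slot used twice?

6

One maximum matching: team 1–time slot F, team 2–time slot G, team 3–time slot H, team 4–time slot B, team 5–time slot D, team 6–time slot C.
The set {team 4, team 5, team 7} has only 2 neighbours ({time slot B, time slot D}), so by Hall's theorem at most 6 of the 7 teams can be matched.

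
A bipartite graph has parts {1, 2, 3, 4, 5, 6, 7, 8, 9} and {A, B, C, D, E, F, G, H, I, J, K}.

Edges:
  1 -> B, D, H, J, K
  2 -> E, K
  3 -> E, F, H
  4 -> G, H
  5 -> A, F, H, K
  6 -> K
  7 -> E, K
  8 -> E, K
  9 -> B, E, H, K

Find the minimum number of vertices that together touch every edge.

7

The 7 edges 1–J, 2–E, 3–H, 4–G, 5–F, 6–K, 9–B form a matching, so any vertex cover needs at least 7 vertices (one per matched edge).
Conversely {1, 3, 4, 5, 9, E, K} meets every edge and has exactly 7 vertices, so 7 is optimal.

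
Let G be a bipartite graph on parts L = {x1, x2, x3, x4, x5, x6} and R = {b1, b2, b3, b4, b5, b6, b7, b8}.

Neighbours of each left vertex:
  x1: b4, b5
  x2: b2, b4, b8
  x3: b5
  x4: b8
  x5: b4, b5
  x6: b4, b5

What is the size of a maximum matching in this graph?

A valid assignment of size 4: x1–b4, x2–b2, x3–b5, x4–b8.
The set {x1, x3, x5, x6} has only 2 neighbours ({b4, b5}), so by Hall's theorem at most 4 of the 6 left vertices can be matched.

4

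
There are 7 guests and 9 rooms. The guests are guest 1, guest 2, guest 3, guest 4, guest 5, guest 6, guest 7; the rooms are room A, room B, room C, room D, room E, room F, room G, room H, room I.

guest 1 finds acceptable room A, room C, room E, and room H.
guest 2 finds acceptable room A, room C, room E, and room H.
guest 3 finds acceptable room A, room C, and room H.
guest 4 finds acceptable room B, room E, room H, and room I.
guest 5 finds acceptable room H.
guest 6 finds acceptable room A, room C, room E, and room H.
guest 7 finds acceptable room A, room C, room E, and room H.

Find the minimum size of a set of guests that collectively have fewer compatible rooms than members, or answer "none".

Take S = {guest 1, guest 2, guest 3, guest 5, guest 6}. Its neighbourhood is {room A, room C, room E, room H}, so |N(S)| = 4 < |S| = 5.
Every subset of size less than 5 has at least as many neighbours as members, so 5 is the minimum.

5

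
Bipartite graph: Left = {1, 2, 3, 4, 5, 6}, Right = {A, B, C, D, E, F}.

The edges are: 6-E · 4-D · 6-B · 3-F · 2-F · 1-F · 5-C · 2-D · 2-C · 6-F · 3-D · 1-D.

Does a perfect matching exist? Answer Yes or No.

The set {1, 2, 3, 4, 5} has only 3 neighbours ({C, D, F}), so by Hall's theorem at most 4 of the 6 left vertices can be matched.
Hence no matching covers every left vertex.

No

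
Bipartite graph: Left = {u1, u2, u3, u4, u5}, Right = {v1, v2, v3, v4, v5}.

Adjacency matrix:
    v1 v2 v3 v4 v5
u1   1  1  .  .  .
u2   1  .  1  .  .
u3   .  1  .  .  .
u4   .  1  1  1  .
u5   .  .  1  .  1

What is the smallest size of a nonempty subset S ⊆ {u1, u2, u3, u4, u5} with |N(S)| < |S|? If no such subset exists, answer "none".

A matching saturating every left vertex exists, for instance u1→v1, u2→v3, u3→v2, u4→v4, u5→v5.
By Hall's marriage theorem, this means |N(S)| ≥ |S| for every subset S, so no violating subset exists.

none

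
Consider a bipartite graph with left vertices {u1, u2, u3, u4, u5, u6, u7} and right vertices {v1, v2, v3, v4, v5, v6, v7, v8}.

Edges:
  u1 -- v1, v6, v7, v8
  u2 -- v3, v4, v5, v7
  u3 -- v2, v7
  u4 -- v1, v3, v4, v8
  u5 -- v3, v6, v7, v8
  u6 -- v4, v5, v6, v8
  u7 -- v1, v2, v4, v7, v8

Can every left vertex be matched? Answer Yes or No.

A valid assignment of size 7: u1→v1, u2→v3, u3→v7, u4→v4, u5→v6, u6→v8, u7→v2.
All 7 left vertices are covered.

Yes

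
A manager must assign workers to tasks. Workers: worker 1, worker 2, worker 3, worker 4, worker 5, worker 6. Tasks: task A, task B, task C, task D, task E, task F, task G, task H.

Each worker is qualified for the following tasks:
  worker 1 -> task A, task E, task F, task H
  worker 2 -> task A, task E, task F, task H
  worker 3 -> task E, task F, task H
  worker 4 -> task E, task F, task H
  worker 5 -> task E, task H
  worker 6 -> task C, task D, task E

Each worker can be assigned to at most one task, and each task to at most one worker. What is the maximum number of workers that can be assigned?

One maximum matching: worker 1-task F, worker 2-task A, worker 3-task H, worker 4-task E, worker 6-task D.
The set {worker 1, worker 2, worker 3, worker 4, worker 5} has only 4 neighbours ({task A, task E, task F, task H}), so by Hall's theorem at most 5 of the 6 workers can be matched.

5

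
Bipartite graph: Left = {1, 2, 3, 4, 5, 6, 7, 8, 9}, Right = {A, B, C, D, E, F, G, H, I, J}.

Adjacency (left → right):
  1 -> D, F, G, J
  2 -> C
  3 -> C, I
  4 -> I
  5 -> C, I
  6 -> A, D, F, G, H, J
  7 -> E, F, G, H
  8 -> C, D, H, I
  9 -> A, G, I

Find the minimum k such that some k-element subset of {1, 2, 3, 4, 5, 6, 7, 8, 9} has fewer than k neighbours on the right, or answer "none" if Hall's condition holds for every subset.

3

Take S = {2, 3, 4}. Its neighbourhood is {C, I}, so |N(S)| = 2 < |S| = 3.
Every subset of size less than 3 has at least as many neighbours as members, so 3 is the minimum.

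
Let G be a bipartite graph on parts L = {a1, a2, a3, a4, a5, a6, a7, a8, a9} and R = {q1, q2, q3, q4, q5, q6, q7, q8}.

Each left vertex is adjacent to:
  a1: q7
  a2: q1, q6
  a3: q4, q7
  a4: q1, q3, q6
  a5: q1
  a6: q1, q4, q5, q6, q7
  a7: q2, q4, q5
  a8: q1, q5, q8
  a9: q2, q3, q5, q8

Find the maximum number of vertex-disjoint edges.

A valid assignment of size 8: a1–q7, a2–q6, a3–q4, a4–q3, a5–q1, a6–q5, a7–q2, a8–q8.
The set {a1, a2, a3, a4, a5, a6, a7, a8, a9} has only 8 neighbours ({q1, q2, q3, q4, q5, q6, q7, q8}), so by Hall's theorem at most 8 of the 9 left vertices can be matched.

8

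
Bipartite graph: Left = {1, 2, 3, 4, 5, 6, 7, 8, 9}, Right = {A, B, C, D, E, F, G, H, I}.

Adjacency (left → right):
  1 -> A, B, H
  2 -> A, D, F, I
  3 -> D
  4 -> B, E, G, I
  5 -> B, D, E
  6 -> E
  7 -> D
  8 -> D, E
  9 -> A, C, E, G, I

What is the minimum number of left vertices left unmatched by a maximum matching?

2

One maximum matching: 1→H, 2→F, 3→D, 4→I, 5→B, 6→E, 9→G.
The set {3, 6, 7, 8} has only 2 neighbours ({D, E}), so by Hall's theorem at most 7 of the 9 left vertices can be matched.
That matches 7 of the 9, leaving 2 unmatched; no matching can do better.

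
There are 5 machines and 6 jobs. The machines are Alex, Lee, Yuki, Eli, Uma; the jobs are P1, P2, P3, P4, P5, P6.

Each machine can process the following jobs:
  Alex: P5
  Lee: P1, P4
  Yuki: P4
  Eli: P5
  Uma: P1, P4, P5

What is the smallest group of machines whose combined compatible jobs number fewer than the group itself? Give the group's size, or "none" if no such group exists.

Take S = {Alex, Eli}. Its neighbourhood is {P5}, so |N(S)| = 1 < |S| = 2.
No single vertex violates Hall's condition since each has at least one neighbour, so 2 is the minimum.

2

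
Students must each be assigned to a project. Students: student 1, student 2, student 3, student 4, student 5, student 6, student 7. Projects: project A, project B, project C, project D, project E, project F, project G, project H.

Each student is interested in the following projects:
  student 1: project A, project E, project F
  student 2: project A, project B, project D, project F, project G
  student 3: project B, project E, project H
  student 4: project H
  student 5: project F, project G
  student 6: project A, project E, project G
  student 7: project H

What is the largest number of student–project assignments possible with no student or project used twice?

6

A valid assignment of size 6: student 1–project A, student 2–project F, student 3–project B, student 4–project H, student 5–project G, student 6–project E.
The set {student 4, student 7} has only 1 neighbour ({project H}), so by Hall's theorem at most 6 of the 7 students can be matched.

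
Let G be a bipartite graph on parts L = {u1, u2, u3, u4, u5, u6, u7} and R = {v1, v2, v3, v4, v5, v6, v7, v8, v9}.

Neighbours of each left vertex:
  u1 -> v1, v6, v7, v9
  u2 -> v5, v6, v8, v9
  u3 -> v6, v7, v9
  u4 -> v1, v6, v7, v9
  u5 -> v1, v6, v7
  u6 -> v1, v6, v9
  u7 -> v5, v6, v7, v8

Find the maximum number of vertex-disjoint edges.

6

A valid assignment of size 6: u1→v1, u2→v5, u3→v9, u4→v7, u5→v6, u7→v8.
The set {u1, u3, u4, u5, u6} has only 4 neighbours ({v1, v6, v7, v9}), so by Hall's theorem at most 6 of the 7 left vertices can be matched.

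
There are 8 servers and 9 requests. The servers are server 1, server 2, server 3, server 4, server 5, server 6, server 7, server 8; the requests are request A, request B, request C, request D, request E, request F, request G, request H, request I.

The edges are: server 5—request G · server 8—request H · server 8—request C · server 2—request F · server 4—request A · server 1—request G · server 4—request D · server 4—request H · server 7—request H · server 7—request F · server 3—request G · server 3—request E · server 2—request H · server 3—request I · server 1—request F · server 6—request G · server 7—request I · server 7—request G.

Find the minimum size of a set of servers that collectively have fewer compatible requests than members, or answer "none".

2

Take S = {server 5, server 6}. Its neighbourhood is {request G}, so |N(S)| = 1 < |S| = 2.
No single vertex violates Hall's condition since each has at least one neighbour, so 2 is the minimum.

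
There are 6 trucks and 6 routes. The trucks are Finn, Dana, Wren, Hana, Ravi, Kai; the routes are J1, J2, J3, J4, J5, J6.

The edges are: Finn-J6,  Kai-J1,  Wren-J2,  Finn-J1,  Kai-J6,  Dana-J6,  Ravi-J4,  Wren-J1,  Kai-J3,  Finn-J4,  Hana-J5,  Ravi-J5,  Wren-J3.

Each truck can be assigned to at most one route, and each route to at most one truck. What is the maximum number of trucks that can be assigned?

For example, pair Finn→J1, Dana→J6, Wren→J2, Hana→J5, Ravi→J4, Kai→J3.
This saturates every truck, so 6 is the maximum.

6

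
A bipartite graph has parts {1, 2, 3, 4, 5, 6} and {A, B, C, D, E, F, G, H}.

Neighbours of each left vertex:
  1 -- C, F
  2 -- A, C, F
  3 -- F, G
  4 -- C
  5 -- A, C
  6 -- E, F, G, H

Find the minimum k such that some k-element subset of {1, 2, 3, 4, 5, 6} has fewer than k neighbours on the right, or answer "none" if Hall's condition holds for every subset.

4

Take S = {1, 2, 4, 5}. Its neighbourhood is {A, C, F}, so |N(S)| = 3 < |S| = 4.
Every subset of size less than 4 has at least as many neighbours as members, so 4 is the minimum.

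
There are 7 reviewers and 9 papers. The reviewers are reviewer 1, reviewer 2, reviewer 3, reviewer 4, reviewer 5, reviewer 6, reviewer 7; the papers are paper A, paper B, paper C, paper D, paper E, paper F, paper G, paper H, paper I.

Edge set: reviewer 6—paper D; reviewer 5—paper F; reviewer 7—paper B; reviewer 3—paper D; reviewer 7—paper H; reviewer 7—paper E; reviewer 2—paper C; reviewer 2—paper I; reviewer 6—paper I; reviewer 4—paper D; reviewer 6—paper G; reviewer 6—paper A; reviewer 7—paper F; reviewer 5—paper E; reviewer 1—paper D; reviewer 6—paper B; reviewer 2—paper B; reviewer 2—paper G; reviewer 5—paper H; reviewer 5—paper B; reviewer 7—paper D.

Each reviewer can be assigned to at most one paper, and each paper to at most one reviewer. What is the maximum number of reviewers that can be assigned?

5

A valid assignment of size 5: reviewer 1-paper D, reviewer 2-paper I, reviewer 5-paper H, reviewer 6-paper G, reviewer 7-paper B.
The set {reviewer 1, reviewer 3, reviewer 4} has only 1 neighbour ({paper D}), so by Hall's theorem at most 5 of the 7 reviewers can be matched.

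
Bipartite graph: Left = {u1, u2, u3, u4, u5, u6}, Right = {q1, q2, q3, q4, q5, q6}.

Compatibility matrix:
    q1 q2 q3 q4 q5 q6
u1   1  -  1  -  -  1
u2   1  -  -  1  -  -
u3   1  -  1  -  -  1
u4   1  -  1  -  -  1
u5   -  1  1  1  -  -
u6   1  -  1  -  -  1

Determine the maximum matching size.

A valid assignment of size 5: u1→q1, u2→q4, u3→q3, u4→q6, u5→q2.
The set {u1, u3, u4, u6} has only 3 neighbours ({q1, q3, q6}), so by Hall's theorem at most 5 of the 6 left vertices can be matched.

5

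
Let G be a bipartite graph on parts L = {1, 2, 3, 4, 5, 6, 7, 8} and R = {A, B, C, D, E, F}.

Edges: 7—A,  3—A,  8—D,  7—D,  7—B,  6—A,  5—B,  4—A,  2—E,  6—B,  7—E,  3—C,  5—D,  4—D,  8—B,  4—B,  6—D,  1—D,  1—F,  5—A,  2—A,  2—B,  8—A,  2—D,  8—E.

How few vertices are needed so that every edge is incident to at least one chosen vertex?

6

{1, 3, A, B, D, E} is a vertex cover of size 6: every edge has an endpoint in this set.
No smaller cover exists because 1–F, 2–E, 3–C, 4–A, 5–D, 6–B is a matching of size 6, and a cover must include an endpoint of each of these disjoint edges (König's theorem).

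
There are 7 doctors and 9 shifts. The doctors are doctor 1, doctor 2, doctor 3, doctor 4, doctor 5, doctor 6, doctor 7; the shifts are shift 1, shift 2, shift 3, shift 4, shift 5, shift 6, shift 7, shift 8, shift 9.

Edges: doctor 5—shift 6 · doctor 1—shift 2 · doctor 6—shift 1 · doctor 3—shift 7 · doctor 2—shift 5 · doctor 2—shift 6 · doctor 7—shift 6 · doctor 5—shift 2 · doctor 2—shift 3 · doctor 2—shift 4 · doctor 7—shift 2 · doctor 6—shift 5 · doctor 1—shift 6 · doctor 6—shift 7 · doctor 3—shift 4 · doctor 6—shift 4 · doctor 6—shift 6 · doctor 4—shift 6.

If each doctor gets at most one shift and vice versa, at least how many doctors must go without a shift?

For example, pair doctor 1-shift 2, doctor 2-shift 3, doctor 3-shift 4, doctor 4-shift 6, doctor 6-shift 5.
The set {doctor 1, doctor 4, doctor 5, doctor 7} has only 2 neighbours ({shift 2, shift 6}), so by Hall's theorem at most 5 of the 7 doctors can be matched.
That matches 5 of the 7, leaving 2 unmatched; no matching can do better.

2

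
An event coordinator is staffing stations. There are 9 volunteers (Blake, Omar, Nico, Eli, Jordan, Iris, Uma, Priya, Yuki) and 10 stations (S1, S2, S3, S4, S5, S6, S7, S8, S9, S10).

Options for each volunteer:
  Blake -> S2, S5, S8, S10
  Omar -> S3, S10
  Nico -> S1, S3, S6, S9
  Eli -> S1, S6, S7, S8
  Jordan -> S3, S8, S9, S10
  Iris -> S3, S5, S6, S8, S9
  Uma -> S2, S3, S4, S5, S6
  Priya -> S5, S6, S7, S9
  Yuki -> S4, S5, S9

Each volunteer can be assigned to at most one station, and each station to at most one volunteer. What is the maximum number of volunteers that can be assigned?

One maximum matching: Blake-S10, Omar-S3, Nico-S6, Eli-S8, Jordan-S9, Iris-S5, Uma-S2, Priya-S7, Yuki-S4.
This saturates every volunteer, so 9 is the maximum.

9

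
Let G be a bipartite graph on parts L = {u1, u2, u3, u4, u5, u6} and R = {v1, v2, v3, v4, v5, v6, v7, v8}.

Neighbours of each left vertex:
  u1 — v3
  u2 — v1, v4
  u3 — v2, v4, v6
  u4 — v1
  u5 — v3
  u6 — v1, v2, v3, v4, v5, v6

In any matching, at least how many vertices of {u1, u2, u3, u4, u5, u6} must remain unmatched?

1

One maximum matching: u1–v3, u2–v4, u3–v6, u4–v1, u6–v2.
The set {u1, u5} has only 1 neighbour ({v3}), so by Hall's theorem at most 5 of the 6 left vertices can be matched.
That matches 5 of the 6, leaving 1 unmatched; no matching can do better.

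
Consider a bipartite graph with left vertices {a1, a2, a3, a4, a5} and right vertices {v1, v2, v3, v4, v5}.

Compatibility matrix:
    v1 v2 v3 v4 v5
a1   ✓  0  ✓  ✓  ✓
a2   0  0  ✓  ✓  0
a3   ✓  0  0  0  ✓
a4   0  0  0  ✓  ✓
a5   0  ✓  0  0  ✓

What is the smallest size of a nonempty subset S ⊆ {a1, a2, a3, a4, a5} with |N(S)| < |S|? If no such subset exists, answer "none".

A matching saturating every left vertex exists, for instance a1→v1, a2→v3, a3→v5, a4→v4, a5→v2.
By Hall's marriage theorem, this means |N(S)| ≥ |S| for every subset S, so no violating subset exists.

none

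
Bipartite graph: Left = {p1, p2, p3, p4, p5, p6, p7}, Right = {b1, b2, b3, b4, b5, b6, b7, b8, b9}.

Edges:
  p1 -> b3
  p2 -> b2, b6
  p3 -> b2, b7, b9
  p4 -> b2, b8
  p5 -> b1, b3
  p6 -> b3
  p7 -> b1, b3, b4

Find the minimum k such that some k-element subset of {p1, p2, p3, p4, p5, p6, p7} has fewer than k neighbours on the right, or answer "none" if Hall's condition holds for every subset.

Take S = {p1, p6}. Its neighbourhood is {b3}, so |N(S)| = 1 < |S| = 2.
No single vertex violates Hall's condition since each has at least one neighbour, so 2 is the minimum.

2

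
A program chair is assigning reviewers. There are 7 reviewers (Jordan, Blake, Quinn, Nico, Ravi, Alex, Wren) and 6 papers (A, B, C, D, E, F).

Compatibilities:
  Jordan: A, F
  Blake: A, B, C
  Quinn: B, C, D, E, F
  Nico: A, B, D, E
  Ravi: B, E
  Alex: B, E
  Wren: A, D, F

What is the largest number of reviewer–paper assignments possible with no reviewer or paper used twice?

6

For example, pair Jordan-A, Blake-C, Quinn-F, Nico-D, Ravi-E, Alex-B.
The set {Jordan, Blake, Quinn, Nico, Ravi, Alex, Wren} has only 6 neighbours ({A, B, C, D, E, F}), so by Hall's theorem at most 6 of the 7 reviewers can be matched.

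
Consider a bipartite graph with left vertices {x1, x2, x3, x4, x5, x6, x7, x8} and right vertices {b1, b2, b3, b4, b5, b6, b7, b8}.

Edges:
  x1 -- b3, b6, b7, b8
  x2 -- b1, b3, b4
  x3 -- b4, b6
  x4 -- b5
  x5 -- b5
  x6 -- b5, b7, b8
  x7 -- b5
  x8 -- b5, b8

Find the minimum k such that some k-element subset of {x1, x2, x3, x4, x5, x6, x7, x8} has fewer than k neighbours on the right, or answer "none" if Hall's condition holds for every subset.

2

Take S = {x4, x5}. Its neighbourhood is {b5}, so |N(S)| = 1 < |S| = 2.
No single vertex violates Hall's condition since each has at least one neighbour, so 2 is the minimum.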